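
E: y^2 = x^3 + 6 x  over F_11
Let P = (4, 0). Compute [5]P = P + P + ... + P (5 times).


k = 5 = 101_2 (binary, LSB first: 101)
Double-and-add from P = (4, 0):
  bit 0 = 1: acc = O + (4, 0) = (4, 0)
  bit 1 = 0: acc unchanged = (4, 0)
  bit 2 = 1: acc = (4, 0) + O = (4, 0)

5P = (4, 0)


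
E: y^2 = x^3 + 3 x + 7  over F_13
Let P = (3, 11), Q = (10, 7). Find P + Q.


P != Q, so use the chord formula.
s = (y2 - y1) / (x2 - x1) = (9) / (7) mod 13 = 5
x3 = s^2 - x1 - x2 mod 13 = 5^2 - 3 - 10 = 12
y3 = s (x1 - x3) - y1 mod 13 = 5 * (3 - 12) - 11 = 9

P + Q = (12, 9)


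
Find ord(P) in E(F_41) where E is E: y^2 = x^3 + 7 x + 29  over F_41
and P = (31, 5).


Compute successive multiples of P until we hit O:
  1P = (31, 5)
  2P = (24, 9)
  3P = (29, 29)
  4P = (2, 16)
  5P = (4, 30)
  6P = (14, 40)
  7P = (14, 1)
  8P = (4, 11)
  ... (continuing to 13P)
  13P = O

ord(P) = 13


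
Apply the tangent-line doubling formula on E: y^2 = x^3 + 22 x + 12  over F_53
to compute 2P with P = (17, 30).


Doubling: s = (3 x1^2 + a) / (2 y1)
s = (3*17^2 + 22) / (2*30) mod 53 = 21
x3 = s^2 - 2 x1 mod 53 = 21^2 - 2*17 = 36
y3 = s (x1 - x3) - y1 mod 53 = 21 * (17 - 36) - 30 = 48

2P = (36, 48)


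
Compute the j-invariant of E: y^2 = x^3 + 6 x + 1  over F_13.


Delta = -16(4 a^3 + 27 b^2) mod 13 = 5
-1728 * (4 a)^3 = -1728 * (4*6)^3 mod 13 = 5
j = 5 * 5^(-1) mod 13 = 1

j = 1 (mod 13)


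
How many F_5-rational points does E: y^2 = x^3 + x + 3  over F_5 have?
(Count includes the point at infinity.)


For each x in F_5, count y with y^2 = x^3 + 1 x + 3 mod 5:
  x = 1: RHS = 0, y in [0]  -> 1 point(s)
  x = 4: RHS = 1, y in [1, 4]  -> 2 point(s)
Affine points: 3. Add the point at infinity: total = 4.

#E(F_5) = 4


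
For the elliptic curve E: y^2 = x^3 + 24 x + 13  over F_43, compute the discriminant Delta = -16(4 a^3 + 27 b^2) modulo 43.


4 a^3 + 27 b^2 = 4*24^3 + 27*13^2 = 55296 + 4563 = 59859
Delta = -16 * (59859) = -957744
Delta mod 43 = 38

Delta = 38 (mod 43)


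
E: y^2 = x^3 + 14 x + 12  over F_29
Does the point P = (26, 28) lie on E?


Check whether y^2 = x^3 + 14 x + 12 (mod 29) for (x, y) = (26, 28).
LHS: y^2 = 28^2 mod 29 = 1
RHS: x^3 + 14 x + 12 = 26^3 + 14*26 + 12 mod 29 = 1
LHS = RHS

Yes, on the curve


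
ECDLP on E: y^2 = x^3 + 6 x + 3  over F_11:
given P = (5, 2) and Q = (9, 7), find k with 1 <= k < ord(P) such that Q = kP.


Enumerate multiples of P until we hit Q = (9, 7):
  1P = (5, 2)
  2P = (2, 1)
  3P = (9, 4)
  4P = (0, 6)
  5P = (4, 6)
  6P = (7, 6)
  7P = (3, 2)
  8P = (3, 9)
  9P = (7, 5)
  10P = (4, 5)
  11P = (0, 5)
  12P = (9, 7)
Match found at i = 12.

k = 12


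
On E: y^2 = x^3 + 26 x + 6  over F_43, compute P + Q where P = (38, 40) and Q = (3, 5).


P != Q, so use the chord formula.
s = (y2 - y1) / (x2 - x1) = (8) / (8) mod 43 = 1
x3 = s^2 - x1 - x2 mod 43 = 1^2 - 38 - 3 = 3
y3 = s (x1 - x3) - y1 mod 43 = 1 * (38 - 3) - 40 = 38

P + Q = (3, 38)


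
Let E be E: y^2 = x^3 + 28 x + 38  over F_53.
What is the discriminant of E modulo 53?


4 a^3 + 27 b^2 = 4*28^3 + 27*38^2 = 87808 + 38988 = 126796
Delta = -16 * (126796) = -2028736
Delta mod 53 = 51

Delta = 51 (mod 53)


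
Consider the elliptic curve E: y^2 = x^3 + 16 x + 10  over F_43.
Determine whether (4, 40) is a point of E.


Check whether y^2 = x^3 + 16 x + 10 (mod 43) for (x, y) = (4, 40).
LHS: y^2 = 40^2 mod 43 = 9
RHS: x^3 + 16 x + 10 = 4^3 + 16*4 + 10 mod 43 = 9
LHS = RHS

Yes, on the curve


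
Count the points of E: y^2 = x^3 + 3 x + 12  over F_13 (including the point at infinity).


For each x in F_13, count y with y^2 = x^3 + 3 x + 12 mod 13:
  x = 0: RHS = 12, y in [5, 8]  -> 2 point(s)
  x = 1: RHS = 3, y in [4, 9]  -> 2 point(s)
  x = 2: RHS = 0, y in [0]  -> 1 point(s)
  x = 3: RHS = 9, y in [3, 10]  -> 2 point(s)
  x = 4: RHS = 10, y in [6, 7]  -> 2 point(s)
  x = 5: RHS = 9, y in [3, 10]  -> 2 point(s)
  x = 6: RHS = 12, y in [5, 8]  -> 2 point(s)
  x = 7: RHS = 12, y in [5, 8]  -> 2 point(s)
  x = 9: RHS = 1, y in [1, 12]  -> 2 point(s)
Affine points: 17. Add the point at infinity: total = 18.

#E(F_13) = 18


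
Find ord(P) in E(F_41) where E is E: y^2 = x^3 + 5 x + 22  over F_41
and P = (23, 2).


Compute successive multiples of P until we hit O:
  1P = (23, 2)
  2P = (16, 37)
  3P = (27, 18)
  4P = (7, 21)
  5P = (2, 32)
  6P = (8, 0)
  7P = (2, 9)
  8P = (7, 20)
  ... (continuing to 12P)
  12P = O

ord(P) = 12


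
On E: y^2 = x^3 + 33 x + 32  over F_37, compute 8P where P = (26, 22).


k = 8 = 1000_2 (binary, LSB first: 0001)
Double-and-add from P = (26, 22):
  bit 0 = 0: acc unchanged = O
  bit 1 = 0: acc unchanged = O
  bit 2 = 0: acc unchanged = O
  bit 3 = 1: acc = O + (20, 16) = (20, 16)

8P = (20, 16)


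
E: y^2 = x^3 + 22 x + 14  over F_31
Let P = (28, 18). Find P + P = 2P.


Doubling: s = (3 x1^2 + a) / (2 y1)
s = (3*28^2 + 22) / (2*18) mod 31 = 16
x3 = s^2 - 2 x1 mod 31 = 16^2 - 2*28 = 14
y3 = s (x1 - x3) - y1 mod 31 = 16 * (28 - 14) - 18 = 20

2P = (14, 20)


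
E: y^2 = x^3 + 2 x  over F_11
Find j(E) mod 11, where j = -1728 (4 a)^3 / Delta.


Delta = -16(4 a^3 + 27 b^2) mod 11 = 5
-1728 * (4 a)^3 = -1728 * (4*2)^3 mod 11 = 5
j = 5 * 5^(-1) mod 11 = 1

j = 1 (mod 11)


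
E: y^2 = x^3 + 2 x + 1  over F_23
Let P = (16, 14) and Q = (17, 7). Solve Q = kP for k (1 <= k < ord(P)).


Enumerate multiples of P until we hit Q = (17, 7):
  1P = (16, 14)
  2P = (17, 16)
  3P = (17, 7)
Match found at i = 3.

k = 3


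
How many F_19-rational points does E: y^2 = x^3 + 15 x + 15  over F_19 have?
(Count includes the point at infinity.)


For each x in F_19, count y with y^2 = x^3 + 15 x + 15 mod 19:
  x = 3: RHS = 11, y in [7, 12]  -> 2 point(s)
  x = 4: RHS = 6, y in [5, 14]  -> 2 point(s)
  x = 5: RHS = 6, y in [5, 14]  -> 2 point(s)
  x = 6: RHS = 17, y in [6, 13]  -> 2 point(s)
  x = 7: RHS = 7, y in [8, 11]  -> 2 point(s)
  x = 8: RHS = 1, y in [1, 18]  -> 2 point(s)
  x = 9: RHS = 5, y in [9, 10]  -> 2 point(s)
  x = 10: RHS = 6, y in [5, 14]  -> 2 point(s)
  x = 12: RHS = 4, y in [2, 17]  -> 2 point(s)
  x = 14: RHS = 5, y in [9, 10]  -> 2 point(s)
  x = 15: RHS = 5, y in [9, 10]  -> 2 point(s)
  x = 16: RHS = 0, y in [0]  -> 1 point(s)
Affine points: 23. Add the point at infinity: total = 24.

#E(F_19) = 24


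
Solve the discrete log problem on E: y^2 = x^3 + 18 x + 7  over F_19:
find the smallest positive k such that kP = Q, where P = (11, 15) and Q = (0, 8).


Enumerate multiples of P until we hit Q = (0, 8):
  1P = (11, 15)
  2P = (8, 6)
  3P = (9, 10)
  4P = (10, 16)
  5P = (18, 11)
  6P = (7, 18)
  7P = (17, 18)
  8P = (15, 2)
  9P = (0, 11)
  10P = (13, 5)
  11P = (1, 11)
  12P = (14, 18)
  13P = (14, 1)
  14P = (1, 8)
  15P = (13, 14)
  16P = (0, 8)
Match found at i = 16.

k = 16


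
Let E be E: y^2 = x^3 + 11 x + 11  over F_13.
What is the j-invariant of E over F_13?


Delta = -16(4 a^3 + 27 b^2) mod 13 = 6
-1728 * (4 a)^3 = -1728 * (4*11)^3 mod 13 = 8
j = 8 * 6^(-1) mod 13 = 10

j = 10 (mod 13)


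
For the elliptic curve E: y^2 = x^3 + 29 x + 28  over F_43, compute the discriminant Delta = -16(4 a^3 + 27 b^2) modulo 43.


4 a^3 + 27 b^2 = 4*29^3 + 27*28^2 = 97556 + 21168 = 118724
Delta = -16 * (118724) = -1899584
Delta mod 43 = 27

Delta = 27 (mod 43)


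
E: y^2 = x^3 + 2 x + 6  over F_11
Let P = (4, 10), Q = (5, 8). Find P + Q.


P != Q, so use the chord formula.
s = (y2 - y1) / (x2 - x1) = (9) / (1) mod 11 = 9
x3 = s^2 - x1 - x2 mod 11 = 9^2 - 4 - 5 = 6
y3 = s (x1 - x3) - y1 mod 11 = 9 * (4 - 6) - 10 = 5

P + Q = (6, 5)


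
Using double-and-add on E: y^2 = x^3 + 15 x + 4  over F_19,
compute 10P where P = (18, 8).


k = 10 = 1010_2 (binary, LSB first: 0101)
Double-and-add from P = (18, 8):
  bit 0 = 0: acc unchanged = O
  bit 1 = 1: acc = O + (0, 17) = (0, 17)
  bit 2 = 0: acc unchanged = (0, 17)
  bit 3 = 1: acc = (0, 17) + (3, 0) = (8, 3)

10P = (8, 3)


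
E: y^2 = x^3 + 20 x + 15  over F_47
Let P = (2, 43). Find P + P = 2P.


Doubling: s = (3 x1^2 + a) / (2 y1)
s = (3*2^2 + 20) / (2*43) mod 47 = 43
x3 = s^2 - 2 x1 mod 47 = 43^2 - 2*2 = 12
y3 = s (x1 - x3) - y1 mod 47 = 43 * (2 - 12) - 43 = 44

2P = (12, 44)


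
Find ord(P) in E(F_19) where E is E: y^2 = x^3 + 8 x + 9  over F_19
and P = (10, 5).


Compute successive multiples of P until we hit O:
  1P = (10, 5)
  2P = (6, 8)
  3P = (0, 16)
  4P = (18, 0)
  5P = (0, 3)
  6P = (6, 11)
  7P = (10, 14)
  8P = O

ord(P) = 8


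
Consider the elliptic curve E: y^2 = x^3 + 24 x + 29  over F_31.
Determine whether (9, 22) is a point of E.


Check whether y^2 = x^3 + 24 x + 29 (mod 31) for (x, y) = (9, 22).
LHS: y^2 = 22^2 mod 31 = 19
RHS: x^3 + 24 x + 29 = 9^3 + 24*9 + 29 mod 31 = 13
LHS != RHS

No, not on the curve


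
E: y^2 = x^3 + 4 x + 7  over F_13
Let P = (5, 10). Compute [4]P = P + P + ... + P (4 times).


k = 4 = 100_2 (binary, LSB first: 001)
Double-and-add from P = (5, 10):
  bit 0 = 0: acc unchanged = O
  bit 1 = 0: acc unchanged = O
  bit 2 = 1: acc = O + (2, 7) = (2, 7)

4P = (2, 7)


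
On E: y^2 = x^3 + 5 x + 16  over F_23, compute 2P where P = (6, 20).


Doubling: s = (3 x1^2 + a) / (2 y1)
s = (3*6^2 + 5) / (2*20) mod 23 = 8
x3 = s^2 - 2 x1 mod 23 = 8^2 - 2*6 = 6
y3 = s (x1 - x3) - y1 mod 23 = 8 * (6 - 6) - 20 = 3

2P = (6, 3)


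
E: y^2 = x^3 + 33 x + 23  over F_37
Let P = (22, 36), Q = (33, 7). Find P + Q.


P != Q, so use the chord formula.
s = (y2 - y1) / (x2 - x1) = (8) / (11) mod 37 = 31
x3 = s^2 - x1 - x2 mod 37 = 31^2 - 22 - 33 = 18
y3 = s (x1 - x3) - y1 mod 37 = 31 * (22 - 18) - 36 = 14

P + Q = (18, 14)


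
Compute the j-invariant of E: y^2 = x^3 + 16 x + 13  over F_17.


Delta = -16(4 a^3 + 27 b^2) mod 17 = 3
-1728 * (4 a)^3 = -1728 * (4*16)^3 mod 17 = 7
j = 7 * 3^(-1) mod 17 = 8

j = 8 (mod 17)


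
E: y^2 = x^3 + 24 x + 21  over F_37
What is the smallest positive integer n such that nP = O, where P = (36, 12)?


Compute successive multiples of P until we hit O:
  1P = (36, 12)
  2P = (5, 9)
  3P = (24, 19)
  4P = (11, 32)
  5P = (1, 34)
  6P = (10, 15)
  7P = (3, 34)
  8P = (19, 26)
  ... (continuing to 43P)
  43P = O

ord(P) = 43


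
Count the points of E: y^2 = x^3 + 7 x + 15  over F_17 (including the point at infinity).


For each x in F_17, count y with y^2 = x^3 + 7 x + 15 mod 17:
  x = 0: RHS = 15, y in [7, 10]  -> 2 point(s)
  x = 6: RHS = 1, y in [1, 16]  -> 2 point(s)
  x = 7: RHS = 16, y in [4, 13]  -> 2 point(s)
  x = 9: RHS = 8, y in [5, 12]  -> 2 point(s)
  x = 12: RHS = 8, y in [5, 12]  -> 2 point(s)
  x = 13: RHS = 8, y in [5, 12]  -> 2 point(s)
  x = 14: RHS = 1, y in [1, 16]  -> 2 point(s)
Affine points: 14. Add the point at infinity: total = 15.

#E(F_17) = 15


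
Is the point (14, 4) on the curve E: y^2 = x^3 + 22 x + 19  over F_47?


Check whether y^2 = x^3 + 22 x + 19 (mod 47) for (x, y) = (14, 4).
LHS: y^2 = 4^2 mod 47 = 16
RHS: x^3 + 22 x + 19 = 14^3 + 22*14 + 19 mod 47 = 16
LHS = RHS

Yes, on the curve


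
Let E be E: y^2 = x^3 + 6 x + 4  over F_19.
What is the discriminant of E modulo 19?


4 a^3 + 27 b^2 = 4*6^3 + 27*4^2 = 864 + 432 = 1296
Delta = -16 * (1296) = -20736
Delta mod 19 = 12

Delta = 12 (mod 19)


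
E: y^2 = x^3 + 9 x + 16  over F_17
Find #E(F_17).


For each x in F_17, count y with y^2 = x^3 + 9 x + 16 mod 17:
  x = 0: RHS = 16, y in [4, 13]  -> 2 point(s)
  x = 1: RHS = 9, y in [3, 14]  -> 2 point(s)
  x = 2: RHS = 8, y in [5, 12]  -> 2 point(s)
  x = 3: RHS = 2, y in [6, 11]  -> 2 point(s)
  x = 5: RHS = 16, y in [4, 13]  -> 2 point(s)
  x = 10: RHS = 1, y in [1, 16]  -> 2 point(s)
  x = 11: RHS = 1, y in [1, 16]  -> 2 point(s)
  x = 12: RHS = 16, y in [4, 13]  -> 2 point(s)
  x = 13: RHS = 1, y in [1, 16]  -> 2 point(s)
  x = 14: RHS = 13, y in [8, 9]  -> 2 point(s)
Affine points: 20. Add the point at infinity: total = 21.

#E(F_17) = 21


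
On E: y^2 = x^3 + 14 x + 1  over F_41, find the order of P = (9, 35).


Compute successive multiples of P until we hit O:
  1P = (9, 35)
  2P = (19, 22)
  3P = (11, 25)
  4P = (5, 27)
  5P = (31, 3)
  6P = (37, 2)
  7P = (16, 4)
  8P = (8, 25)
  ... (continuing to 42P)
  42P = O

ord(P) = 42


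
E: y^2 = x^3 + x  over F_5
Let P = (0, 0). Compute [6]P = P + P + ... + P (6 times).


k = 6 = 110_2 (binary, LSB first: 011)
Double-and-add from P = (0, 0):
  bit 0 = 0: acc unchanged = O
  bit 1 = 1: acc = O + O = O
  bit 2 = 1: acc = O + O = O

6P = O


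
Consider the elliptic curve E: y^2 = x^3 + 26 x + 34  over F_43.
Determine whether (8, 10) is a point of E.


Check whether y^2 = x^3 + 26 x + 34 (mod 43) for (x, y) = (8, 10).
LHS: y^2 = 10^2 mod 43 = 14
RHS: x^3 + 26 x + 34 = 8^3 + 26*8 + 34 mod 43 = 23
LHS != RHS

No, not on the curve


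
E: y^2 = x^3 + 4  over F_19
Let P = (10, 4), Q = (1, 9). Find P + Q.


P != Q, so use the chord formula.
s = (y2 - y1) / (x2 - x1) = (5) / (10) mod 19 = 10
x3 = s^2 - x1 - x2 mod 19 = 10^2 - 10 - 1 = 13
y3 = s (x1 - x3) - y1 mod 19 = 10 * (10 - 13) - 4 = 4

P + Q = (13, 4)


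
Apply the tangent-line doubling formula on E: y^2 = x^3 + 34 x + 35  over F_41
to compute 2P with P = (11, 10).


Doubling: s = (3 x1^2 + a) / (2 y1)
s = (3*11^2 + 34) / (2*10) mod 41 = 26
x3 = s^2 - 2 x1 mod 41 = 26^2 - 2*11 = 39
y3 = s (x1 - x3) - y1 mod 41 = 26 * (11 - 39) - 10 = 0

2P = (39, 0)


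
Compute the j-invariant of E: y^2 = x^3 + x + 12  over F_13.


Delta = -16(4 a^3 + 27 b^2) mod 13 = 11
-1728 * (4 a)^3 = -1728 * (4*1)^3 mod 13 = 12
j = 12 * 11^(-1) mod 13 = 7

j = 7 (mod 13)


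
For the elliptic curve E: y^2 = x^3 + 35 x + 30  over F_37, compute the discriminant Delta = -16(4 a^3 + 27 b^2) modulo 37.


4 a^3 + 27 b^2 = 4*35^3 + 27*30^2 = 171500 + 24300 = 195800
Delta = -16 * (195800) = -3132800
Delta mod 37 = 27

Delta = 27 (mod 37)


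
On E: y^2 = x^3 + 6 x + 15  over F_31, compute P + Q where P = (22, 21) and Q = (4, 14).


P != Q, so use the chord formula.
s = (y2 - y1) / (x2 - x1) = (24) / (13) mod 31 = 9
x3 = s^2 - x1 - x2 mod 31 = 9^2 - 22 - 4 = 24
y3 = s (x1 - x3) - y1 mod 31 = 9 * (22 - 24) - 21 = 23

P + Q = (24, 23)


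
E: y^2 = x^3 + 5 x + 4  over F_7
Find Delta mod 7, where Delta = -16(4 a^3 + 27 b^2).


4 a^3 + 27 b^2 = 4*5^3 + 27*4^2 = 500 + 432 = 932
Delta = -16 * (932) = -14912
Delta mod 7 = 5

Delta = 5 (mod 7)


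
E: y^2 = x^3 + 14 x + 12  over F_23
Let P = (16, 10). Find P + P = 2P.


Doubling: s = (3 x1^2 + a) / (2 y1)
s = (3*16^2 + 14) / (2*10) mod 23 = 0
x3 = s^2 - 2 x1 mod 23 = 0^2 - 2*16 = 14
y3 = s (x1 - x3) - y1 mod 23 = 0 * (16 - 14) - 10 = 13

2P = (14, 13)


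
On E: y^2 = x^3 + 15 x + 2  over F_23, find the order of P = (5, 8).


Compute successive multiples of P until we hit O:
  1P = (5, 8)
  2P = (22, 20)
  3P = (0, 5)
  4P = (11, 16)
  5P = (19, 4)
  6P = (8, 6)
  7P = (13, 5)
  8P = (17, 8)
  ... (continuing to 31P)
  31P = O

ord(P) = 31


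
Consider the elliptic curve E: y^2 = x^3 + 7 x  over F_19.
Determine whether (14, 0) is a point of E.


Check whether y^2 = x^3 + 7 x + 0 (mod 19) for (x, y) = (14, 0).
LHS: y^2 = 0^2 mod 19 = 0
RHS: x^3 + 7 x + 0 = 14^3 + 7*14 + 0 mod 19 = 11
LHS != RHS

No, not on the curve


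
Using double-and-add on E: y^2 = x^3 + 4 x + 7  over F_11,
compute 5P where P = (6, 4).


k = 5 = 101_2 (binary, LSB first: 101)
Double-and-add from P = (6, 4):
  bit 0 = 1: acc = O + (6, 4) = (6, 4)
  bit 1 = 0: acc unchanged = (6, 4)
  bit 2 = 1: acc = (6, 4) + (7, 9) = (1, 10)

5P = (1, 10)


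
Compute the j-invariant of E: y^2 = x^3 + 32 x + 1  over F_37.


Delta = -16(4 a^3 + 27 b^2) mod 37 = 20
-1728 * (4 a)^3 = -1728 * (4*32)^3 mod 37 = 23
j = 23 * 20^(-1) mod 37 = 3

j = 3 (mod 37)


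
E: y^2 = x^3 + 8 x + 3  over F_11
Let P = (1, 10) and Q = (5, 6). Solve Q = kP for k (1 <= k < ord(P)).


Enumerate multiples of P until we hit Q = (5, 6):
  1P = (1, 10)
  2P = (9, 1)
  3P = (10, 7)
  4P = (5, 6)
Match found at i = 4.

k = 4


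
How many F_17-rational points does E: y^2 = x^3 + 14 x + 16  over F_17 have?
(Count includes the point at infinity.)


For each x in F_17, count y with y^2 = x^3 + 14 x + 16 mod 17:
  x = 0: RHS = 16, y in [4, 13]  -> 2 point(s)
  x = 2: RHS = 1, y in [1, 16]  -> 2 point(s)
  x = 3: RHS = 0, y in [0]  -> 1 point(s)
  x = 4: RHS = 0, y in [0]  -> 1 point(s)
  x = 7: RHS = 15, y in [7, 10]  -> 2 point(s)
  x = 9: RHS = 4, y in [2, 15]  -> 2 point(s)
  x = 10: RHS = 0, y in [0]  -> 1 point(s)
  x = 12: RHS = 8, y in [5, 12]  -> 2 point(s)
  x = 13: RHS = 15, y in [7, 10]  -> 2 point(s)
  x = 14: RHS = 15, y in [7, 10]  -> 2 point(s)
  x = 16: RHS = 1, y in [1, 16]  -> 2 point(s)
Affine points: 19. Add the point at infinity: total = 20.

#E(F_17) = 20


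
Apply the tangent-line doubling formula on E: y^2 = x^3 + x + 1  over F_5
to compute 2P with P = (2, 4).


Doubling: s = (3 x1^2 + a) / (2 y1)
s = (3*2^2 + 1) / (2*4) mod 5 = 1
x3 = s^2 - 2 x1 mod 5 = 1^2 - 2*2 = 2
y3 = s (x1 - x3) - y1 mod 5 = 1 * (2 - 2) - 4 = 1

2P = (2, 1)


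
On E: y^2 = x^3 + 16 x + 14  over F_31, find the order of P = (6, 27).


Compute successive multiples of P until we hit O:
  1P = (6, 27)
  2P = (19, 4)
  3P = (15, 8)
  4P = (29, 25)
  5P = (29, 6)
  6P = (15, 23)
  7P = (19, 27)
  8P = (6, 4)
  ... (continuing to 9P)
  9P = O

ord(P) = 9


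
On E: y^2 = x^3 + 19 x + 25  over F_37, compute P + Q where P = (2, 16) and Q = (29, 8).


P != Q, so use the chord formula.
s = (y2 - y1) / (x2 - x1) = (29) / (27) mod 37 = 23
x3 = s^2 - x1 - x2 mod 37 = 23^2 - 2 - 29 = 17
y3 = s (x1 - x3) - y1 mod 37 = 23 * (2 - 17) - 16 = 9

P + Q = (17, 9)


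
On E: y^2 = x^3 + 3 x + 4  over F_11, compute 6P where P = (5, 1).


k = 6 = 110_2 (binary, LSB first: 011)
Double-and-add from P = (5, 1):
  bit 0 = 0: acc unchanged = O
  bit 1 = 1: acc = O + (4, 5) = (4, 5)
  bit 2 = 1: acc = (4, 5) + (8, 1) = (0, 2)

6P = (0, 2)


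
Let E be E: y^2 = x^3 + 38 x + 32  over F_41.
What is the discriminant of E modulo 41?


4 a^3 + 27 b^2 = 4*38^3 + 27*32^2 = 219488 + 27648 = 247136
Delta = -16 * (247136) = -3954176
Delta mod 41 = 28

Delta = 28 (mod 41)


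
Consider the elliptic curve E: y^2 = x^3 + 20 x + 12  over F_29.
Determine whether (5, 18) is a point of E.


Check whether y^2 = x^3 + 20 x + 12 (mod 29) for (x, y) = (5, 18).
LHS: y^2 = 18^2 mod 29 = 5
RHS: x^3 + 20 x + 12 = 5^3 + 20*5 + 12 mod 29 = 5
LHS = RHS

Yes, on the curve


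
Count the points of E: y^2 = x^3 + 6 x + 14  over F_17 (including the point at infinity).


For each x in F_17, count y with y^2 = x^3 + 6 x + 14 mod 17:
  x = 1: RHS = 4, y in [2, 15]  -> 2 point(s)
  x = 2: RHS = 0, y in [0]  -> 1 point(s)
  x = 3: RHS = 8, y in [5, 12]  -> 2 point(s)
  x = 4: RHS = 0, y in [0]  -> 1 point(s)
  x = 5: RHS = 16, y in [4, 13]  -> 2 point(s)
  x = 7: RHS = 8, y in [5, 12]  -> 2 point(s)
  x = 8: RHS = 13, y in [8, 9]  -> 2 point(s)
  x = 9: RHS = 15, y in [7, 10]  -> 2 point(s)
  x = 11: RHS = 0, y in [0]  -> 1 point(s)
Affine points: 15. Add the point at infinity: total = 16.

#E(F_17) = 16


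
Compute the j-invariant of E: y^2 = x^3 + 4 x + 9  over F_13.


Delta = -16(4 a^3 + 27 b^2) mod 13 = 3
-1728 * (4 a)^3 = -1728 * (4*4)^3 mod 13 = 1
j = 1 * 3^(-1) mod 13 = 9

j = 9 (mod 13)


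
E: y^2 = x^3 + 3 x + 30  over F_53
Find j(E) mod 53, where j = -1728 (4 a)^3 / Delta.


Delta = -16(4 a^3 + 27 b^2) mod 53 = 29
-1728 * (4 a)^3 = -1728 * (4*3)^3 mod 53 = 36
j = 36 * 29^(-1) mod 53 = 25

j = 25 (mod 53)


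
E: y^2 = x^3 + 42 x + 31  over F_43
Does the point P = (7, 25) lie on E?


Check whether y^2 = x^3 + 42 x + 31 (mod 43) for (x, y) = (7, 25).
LHS: y^2 = 25^2 mod 43 = 23
RHS: x^3 + 42 x + 31 = 7^3 + 42*7 + 31 mod 43 = 23
LHS = RHS

Yes, on the curve


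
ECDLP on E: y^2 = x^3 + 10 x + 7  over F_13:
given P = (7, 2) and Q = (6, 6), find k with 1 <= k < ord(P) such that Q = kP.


Enumerate multiples of P until we hit Q = (6, 6):
  1P = (7, 2)
  2P = (8, 1)
  3P = (12, 3)
  4P = (6, 6)
Match found at i = 4.

k = 4


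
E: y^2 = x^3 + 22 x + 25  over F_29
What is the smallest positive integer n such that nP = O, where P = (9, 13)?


Compute successive multiples of P until we hit O:
  1P = (9, 13)
  2P = (16, 6)
  3P = (5, 12)
  4P = (6, 24)
  5P = (21, 2)
  6P = (23, 24)
  7P = (17, 18)
  8P = (12, 25)
  ... (continuing to 24P)
  24P = O

ord(P) = 24


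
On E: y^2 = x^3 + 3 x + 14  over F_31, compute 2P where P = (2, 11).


k = 2 = 10_2 (binary, LSB first: 01)
Double-and-add from P = (2, 11):
  bit 0 = 0: acc unchanged = O
  bit 1 = 1: acc = O + (16, 2) = (16, 2)

2P = (16, 2)


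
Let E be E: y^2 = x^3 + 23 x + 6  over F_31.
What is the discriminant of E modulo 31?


4 a^3 + 27 b^2 = 4*23^3 + 27*6^2 = 48668 + 972 = 49640
Delta = -16 * (49640) = -794240
Delta mod 31 = 11

Delta = 11 (mod 31)


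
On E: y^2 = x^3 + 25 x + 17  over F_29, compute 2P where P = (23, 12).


Doubling: s = (3 x1^2 + a) / (2 y1)
s = (3*23^2 + 25) / (2*12) mod 29 = 14
x3 = s^2 - 2 x1 mod 29 = 14^2 - 2*23 = 5
y3 = s (x1 - x3) - y1 mod 29 = 14 * (23 - 5) - 12 = 8

2P = (5, 8)


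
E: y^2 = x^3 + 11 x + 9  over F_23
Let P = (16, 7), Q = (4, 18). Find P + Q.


P != Q, so use the chord formula.
s = (y2 - y1) / (x2 - x1) = (11) / (11) mod 23 = 1
x3 = s^2 - x1 - x2 mod 23 = 1^2 - 16 - 4 = 4
y3 = s (x1 - x3) - y1 mod 23 = 1 * (16 - 4) - 7 = 5

P + Q = (4, 5)


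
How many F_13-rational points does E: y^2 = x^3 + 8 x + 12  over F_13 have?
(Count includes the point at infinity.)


For each x in F_13, count y with y^2 = x^3 + 8 x + 12 mod 13:
  x = 0: RHS = 12, y in [5, 8]  -> 2 point(s)
  x = 2: RHS = 10, y in [6, 7]  -> 2 point(s)
  x = 4: RHS = 4, y in [2, 11]  -> 2 point(s)
  x = 6: RHS = 3, y in [4, 9]  -> 2 point(s)
  x = 8: RHS = 3, y in [4, 9]  -> 2 point(s)
  x = 10: RHS = 0, y in [0]  -> 1 point(s)
  x = 11: RHS = 1, y in [1, 12]  -> 2 point(s)
  x = 12: RHS = 3, y in [4, 9]  -> 2 point(s)
Affine points: 15. Add the point at infinity: total = 16.

#E(F_13) = 16


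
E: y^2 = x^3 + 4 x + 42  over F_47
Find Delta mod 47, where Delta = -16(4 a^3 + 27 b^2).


4 a^3 + 27 b^2 = 4*4^3 + 27*42^2 = 256 + 47628 = 47884
Delta = -16 * (47884) = -766144
Delta mod 47 = 3

Delta = 3 (mod 47)


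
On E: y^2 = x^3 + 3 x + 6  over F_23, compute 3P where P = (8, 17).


k = 3 = 11_2 (binary, LSB first: 11)
Double-and-add from P = (8, 17):
  bit 0 = 1: acc = O + (8, 17) = (8, 17)
  bit 1 = 1: acc = (8, 17) + (8, 6) = O

3P = O


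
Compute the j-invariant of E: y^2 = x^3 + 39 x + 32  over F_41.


Delta = -16(4 a^3 + 27 b^2) mod 41 = 1
-1728 * (4 a)^3 = -1728 * (4*39)^3 mod 41 = 38
j = 38 * 1^(-1) mod 41 = 38

j = 38 (mod 41)


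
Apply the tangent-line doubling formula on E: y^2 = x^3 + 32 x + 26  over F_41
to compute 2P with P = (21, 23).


Doubling: s = (3 x1^2 + a) / (2 y1)
s = (3*21^2 + 32) / (2*23) mod 41 = 25
x3 = s^2 - 2 x1 mod 41 = 25^2 - 2*21 = 9
y3 = s (x1 - x3) - y1 mod 41 = 25 * (21 - 9) - 23 = 31

2P = (9, 31)


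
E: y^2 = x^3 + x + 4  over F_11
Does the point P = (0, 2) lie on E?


Check whether y^2 = x^3 + 1 x + 4 (mod 11) for (x, y) = (0, 2).
LHS: y^2 = 2^2 mod 11 = 4
RHS: x^3 + 1 x + 4 = 0^3 + 1*0 + 4 mod 11 = 4
LHS = RHS

Yes, on the curve


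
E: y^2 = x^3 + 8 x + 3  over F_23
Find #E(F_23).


For each x in F_23, count y with y^2 = x^3 + 8 x + 3 mod 23:
  x = 0: RHS = 3, y in [7, 16]  -> 2 point(s)
  x = 1: RHS = 12, y in [9, 14]  -> 2 point(s)
  x = 2: RHS = 4, y in [2, 21]  -> 2 point(s)
  x = 3: RHS = 8, y in [10, 13]  -> 2 point(s)
  x = 8: RHS = 4, y in [2, 21]  -> 2 point(s)
  x = 10: RHS = 2, y in [5, 18]  -> 2 point(s)
  x = 13: RHS = 4, y in [2, 21]  -> 2 point(s)
  x = 15: RHS = 2, y in [5, 18]  -> 2 point(s)
  x = 16: RHS = 18, y in [8, 15]  -> 2 point(s)
  x = 21: RHS = 2, y in [5, 18]  -> 2 point(s)
Affine points: 20. Add the point at infinity: total = 21.

#E(F_23) = 21


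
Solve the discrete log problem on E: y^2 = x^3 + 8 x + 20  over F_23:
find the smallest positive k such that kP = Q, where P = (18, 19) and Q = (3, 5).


Enumerate multiples of P until we hit Q = (3, 5):
  1P = (18, 19)
  2P = (3, 18)
  3P = (11, 6)
  4P = (12, 2)
  5P = (17, 3)
  6P = (14, 22)
  7P = (16, 14)
  8P = (1, 12)
  9P = (6, 13)
  10P = (5, 22)
  11P = (4, 22)
  12P = (19, 19)
  13P = (9, 4)
  14P = (9, 19)
  15P = (19, 4)
  16P = (4, 1)
  17P = (5, 1)
  18P = (6, 10)
  19P = (1, 11)
  20P = (16, 9)
  21P = (14, 1)
  22P = (17, 20)
  23P = (12, 21)
  24P = (11, 17)
  25P = (3, 5)
Match found at i = 25.

k = 25


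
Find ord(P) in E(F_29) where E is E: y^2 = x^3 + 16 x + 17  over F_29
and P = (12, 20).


Compute successive multiples of P until we hit O:
  1P = (12, 20)
  2P = (4, 0)
  3P = (12, 9)
  4P = O

ord(P) = 4


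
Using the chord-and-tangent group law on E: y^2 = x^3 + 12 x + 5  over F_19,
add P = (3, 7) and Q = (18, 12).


P != Q, so use the chord formula.
s = (y2 - y1) / (x2 - x1) = (5) / (15) mod 19 = 13
x3 = s^2 - x1 - x2 mod 19 = 13^2 - 3 - 18 = 15
y3 = s (x1 - x3) - y1 mod 19 = 13 * (3 - 15) - 7 = 8

P + Q = (15, 8)


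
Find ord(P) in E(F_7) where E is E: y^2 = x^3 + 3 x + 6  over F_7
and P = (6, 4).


Compute successive multiples of P until we hit O:
  1P = (6, 4)
  2P = (3, 0)
  3P = (6, 3)
  4P = O

ord(P) = 4


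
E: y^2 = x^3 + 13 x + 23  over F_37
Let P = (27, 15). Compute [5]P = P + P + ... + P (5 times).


k = 5 = 101_2 (binary, LSB first: 101)
Double-and-add from P = (27, 15):
  bit 0 = 1: acc = O + (27, 15) = (27, 15)
  bit 1 = 0: acc unchanged = (27, 15)
  bit 2 = 1: acc = (27, 15) + (13, 24) = (1, 0)

5P = (1, 0)


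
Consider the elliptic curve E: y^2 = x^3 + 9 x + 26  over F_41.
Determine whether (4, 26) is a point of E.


Check whether y^2 = x^3 + 9 x + 26 (mod 41) for (x, y) = (4, 26).
LHS: y^2 = 26^2 mod 41 = 20
RHS: x^3 + 9 x + 26 = 4^3 + 9*4 + 26 mod 41 = 3
LHS != RHS

No, not on the curve


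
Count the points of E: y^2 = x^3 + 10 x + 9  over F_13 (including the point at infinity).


For each x in F_13, count y with y^2 = x^3 + 10 x + 9 mod 13:
  x = 0: RHS = 9, y in [3, 10]  -> 2 point(s)
  x = 3: RHS = 1, y in [1, 12]  -> 2 point(s)
  x = 4: RHS = 9, y in [3, 10]  -> 2 point(s)
  x = 6: RHS = 12, y in [5, 8]  -> 2 point(s)
  x = 8: RHS = 3, y in [4, 9]  -> 2 point(s)
  x = 9: RHS = 9, y in [3, 10]  -> 2 point(s)
  x = 10: RHS = 4, y in [2, 11]  -> 2 point(s)
Affine points: 14. Add the point at infinity: total = 15.

#E(F_13) = 15


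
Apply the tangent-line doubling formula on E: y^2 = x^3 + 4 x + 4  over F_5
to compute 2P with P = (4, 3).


Doubling: s = (3 x1^2 + a) / (2 y1)
s = (3*4^2 + 4) / (2*3) mod 5 = 2
x3 = s^2 - 2 x1 mod 5 = 2^2 - 2*4 = 1
y3 = s (x1 - x3) - y1 mod 5 = 2 * (4 - 1) - 3 = 3

2P = (1, 3)


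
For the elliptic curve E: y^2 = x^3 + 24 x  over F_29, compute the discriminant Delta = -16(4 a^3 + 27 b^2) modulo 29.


4 a^3 + 27 b^2 = 4*24^3 + 27*0^2 = 55296 + 0 = 55296
Delta = -16 * (55296) = -884736
Delta mod 29 = 25

Delta = 25 (mod 29)


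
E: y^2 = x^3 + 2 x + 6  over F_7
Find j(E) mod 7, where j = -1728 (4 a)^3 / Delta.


Delta = -16(4 a^3 + 27 b^2) mod 7 = 1
-1728 * (4 a)^3 = -1728 * (4*2)^3 mod 7 = 1
j = 1 * 1^(-1) mod 7 = 1

j = 1 (mod 7)


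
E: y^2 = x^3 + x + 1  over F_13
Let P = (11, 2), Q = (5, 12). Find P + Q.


P != Q, so use the chord formula.
s = (y2 - y1) / (x2 - x1) = (10) / (7) mod 13 = 7
x3 = s^2 - x1 - x2 mod 13 = 7^2 - 11 - 5 = 7
y3 = s (x1 - x3) - y1 mod 13 = 7 * (11 - 7) - 2 = 0

P + Q = (7, 0)


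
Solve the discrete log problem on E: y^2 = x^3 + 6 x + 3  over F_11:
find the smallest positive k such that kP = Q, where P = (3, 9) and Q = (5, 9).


Enumerate multiples of P until we hit Q = (5, 9):
  1P = (3, 9)
  2P = (5, 2)
  3P = (7, 5)
  4P = (2, 1)
  5P = (4, 5)
  6P = (9, 4)
  7P = (0, 5)
  8P = (0, 6)
  9P = (9, 7)
  10P = (4, 6)
  11P = (2, 10)
  12P = (7, 6)
  13P = (5, 9)
Match found at i = 13.

k = 13


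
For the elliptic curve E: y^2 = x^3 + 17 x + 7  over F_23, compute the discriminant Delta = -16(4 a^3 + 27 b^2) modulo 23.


4 a^3 + 27 b^2 = 4*17^3 + 27*7^2 = 19652 + 1323 = 20975
Delta = -16 * (20975) = -335600
Delta mod 23 = 16

Delta = 16 (mod 23)


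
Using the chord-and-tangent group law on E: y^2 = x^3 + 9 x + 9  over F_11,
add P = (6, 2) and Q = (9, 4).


P != Q, so use the chord formula.
s = (y2 - y1) / (x2 - x1) = (2) / (3) mod 11 = 8
x3 = s^2 - x1 - x2 mod 11 = 8^2 - 6 - 9 = 5
y3 = s (x1 - x3) - y1 mod 11 = 8 * (6 - 5) - 2 = 6

P + Q = (5, 6)


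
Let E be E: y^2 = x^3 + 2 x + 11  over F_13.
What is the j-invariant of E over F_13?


Delta = -16(4 a^3 + 27 b^2) mod 13 = 9
-1728 * (4 a)^3 = -1728 * (4*2)^3 mod 13 = 5
j = 5 * 9^(-1) mod 13 = 2

j = 2 (mod 13)


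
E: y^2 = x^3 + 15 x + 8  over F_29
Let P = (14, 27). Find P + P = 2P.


Doubling: s = (3 x1^2 + a) / (2 y1)
s = (3*14^2 + 15) / (2*27) mod 29 = 16
x3 = s^2 - 2 x1 mod 29 = 16^2 - 2*14 = 25
y3 = s (x1 - x3) - y1 mod 29 = 16 * (14 - 25) - 27 = 0

2P = (25, 0)


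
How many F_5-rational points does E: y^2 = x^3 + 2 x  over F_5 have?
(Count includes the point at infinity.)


For each x in F_5, count y with y^2 = x^3 + 2 x + 0 mod 5:
  x = 0: RHS = 0, y in [0]  -> 1 point(s)
Affine points: 1. Add the point at infinity: total = 2.

#E(F_5) = 2


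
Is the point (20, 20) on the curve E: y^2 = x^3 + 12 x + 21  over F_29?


Check whether y^2 = x^3 + 12 x + 21 (mod 29) for (x, y) = (20, 20).
LHS: y^2 = 20^2 mod 29 = 23
RHS: x^3 + 12 x + 21 = 20^3 + 12*20 + 21 mod 29 = 25
LHS != RHS

No, not on the curve


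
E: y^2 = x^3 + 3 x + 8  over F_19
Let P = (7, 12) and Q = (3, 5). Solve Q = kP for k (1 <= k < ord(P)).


Enumerate multiples of P until we hit Q = (3, 5):
  1P = (7, 12)
  2P = (12, 9)
  3P = (11, 17)
  4P = (18, 17)
  5P = (3, 14)
  6P = (14, 1)
  7P = (9, 2)
  8P = (9, 17)
  9P = (14, 18)
  10P = (3, 5)
Match found at i = 10.

k = 10


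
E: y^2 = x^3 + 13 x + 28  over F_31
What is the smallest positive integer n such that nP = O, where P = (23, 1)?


Compute successive multiples of P until we hit O:
  1P = (23, 1)
  2P = (21, 18)
  3P = (5, 1)
  4P = (3, 30)
  5P = (14, 3)
  6P = (4, 12)
  7P = (24, 11)
  8P = (22, 9)
  ... (continuing to 40P)
  40P = O

ord(P) = 40


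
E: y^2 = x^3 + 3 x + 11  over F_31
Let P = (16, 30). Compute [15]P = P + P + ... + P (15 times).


k = 15 = 1111_2 (binary, LSB first: 1111)
Double-and-add from P = (16, 30):
  bit 0 = 1: acc = O + (16, 30) = (16, 30)
  bit 1 = 1: acc = (16, 30) + (3, 27) = (6, 20)
  bit 2 = 1: acc = (6, 20) + (10, 7) = (12, 15)
  bit 3 = 1: acc = (12, 15) + (19, 13) = (14, 21)

15P = (14, 21)


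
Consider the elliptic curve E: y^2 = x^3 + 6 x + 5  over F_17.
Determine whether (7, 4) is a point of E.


Check whether y^2 = x^3 + 6 x + 5 (mod 17) for (x, y) = (7, 4).
LHS: y^2 = 4^2 mod 17 = 16
RHS: x^3 + 6 x + 5 = 7^3 + 6*7 + 5 mod 17 = 16
LHS = RHS

Yes, on the curve


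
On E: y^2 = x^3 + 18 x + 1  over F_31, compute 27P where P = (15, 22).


k = 27 = 11011_2 (binary, LSB first: 11011)
Double-and-add from P = (15, 22):
  bit 0 = 1: acc = O + (15, 22) = (15, 22)
  bit 1 = 1: acc = (15, 22) + (3, 12) = (18, 22)
  bit 2 = 0: acc unchanged = (18, 22)
  bit 3 = 1: acc = (18, 22) + (24, 20) = (27, 12)
  bit 4 = 1: acc = (27, 12) + (16, 13) = (29, 22)

27P = (29, 22)


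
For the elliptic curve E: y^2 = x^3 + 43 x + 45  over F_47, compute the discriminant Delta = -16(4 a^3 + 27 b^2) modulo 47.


4 a^3 + 27 b^2 = 4*43^3 + 27*45^2 = 318028 + 54675 = 372703
Delta = -16 * (372703) = -5963248
Delta mod 47 = 18

Delta = 18 (mod 47)


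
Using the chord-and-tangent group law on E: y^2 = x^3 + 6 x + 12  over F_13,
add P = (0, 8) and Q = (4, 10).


P != Q, so use the chord formula.
s = (y2 - y1) / (x2 - x1) = (2) / (4) mod 13 = 7
x3 = s^2 - x1 - x2 mod 13 = 7^2 - 0 - 4 = 6
y3 = s (x1 - x3) - y1 mod 13 = 7 * (0 - 6) - 8 = 2

P + Q = (6, 2)


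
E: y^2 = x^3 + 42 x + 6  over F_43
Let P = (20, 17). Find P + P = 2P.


Doubling: s = (3 x1^2 + a) / (2 y1)
s = (3*20^2 + 42) / (2*17) mod 43 = 34
x3 = s^2 - 2 x1 mod 43 = 34^2 - 2*20 = 41
y3 = s (x1 - x3) - y1 mod 43 = 34 * (20 - 41) - 17 = 0

2P = (41, 0)


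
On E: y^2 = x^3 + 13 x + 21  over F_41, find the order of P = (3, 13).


Compute successive multiples of P until we hit O:
  1P = (3, 13)
  2P = (33, 26)
  3P = (23, 33)
  4P = (16, 15)
  5P = (31, 30)
  6P = (32, 6)
  7P = (22, 34)
  8P = (7, 2)
  ... (continuing to 39P)
  39P = O

ord(P) = 39


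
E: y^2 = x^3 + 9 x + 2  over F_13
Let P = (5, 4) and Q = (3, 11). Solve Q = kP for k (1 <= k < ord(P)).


Enumerate multiples of P until we hit Q = (3, 11):
  1P = (5, 4)
  2P = (6, 5)
  3P = (3, 11)
Match found at i = 3.

k = 3


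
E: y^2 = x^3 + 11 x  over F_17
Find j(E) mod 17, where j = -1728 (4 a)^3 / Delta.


Delta = -16(4 a^3 + 27 b^2) mod 17 = 3
-1728 * (4 a)^3 = -1728 * (4*11)^3 mod 17 = 16
j = 16 * 3^(-1) mod 17 = 11

j = 11 (mod 17)


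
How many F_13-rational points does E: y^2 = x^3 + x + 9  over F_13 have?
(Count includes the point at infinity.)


For each x in F_13, count y with y^2 = x^3 + 1 x + 9 mod 13:
  x = 0: RHS = 9, y in [3, 10]  -> 2 point(s)
  x = 3: RHS = 0, y in [0]  -> 1 point(s)
  x = 4: RHS = 12, y in [5, 8]  -> 2 point(s)
  x = 5: RHS = 9, y in [3, 10]  -> 2 point(s)
  x = 6: RHS = 10, y in [6, 7]  -> 2 point(s)
  x = 8: RHS = 9, y in [3, 10]  -> 2 point(s)
  x = 11: RHS = 12, y in [5, 8]  -> 2 point(s)
Affine points: 13. Add the point at infinity: total = 14.

#E(F_13) = 14


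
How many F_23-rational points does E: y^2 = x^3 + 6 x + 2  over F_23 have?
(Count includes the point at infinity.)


For each x in F_23, count y with y^2 = x^3 + 6 x + 2 mod 23:
  x = 0: RHS = 2, y in [5, 18]  -> 2 point(s)
  x = 1: RHS = 9, y in [3, 20]  -> 2 point(s)
  x = 3: RHS = 1, y in [1, 22]  -> 2 point(s)
  x = 6: RHS = 1, y in [1, 22]  -> 2 point(s)
  x = 9: RHS = 3, y in [7, 16]  -> 2 point(s)
  x = 10: RHS = 4, y in [2, 21]  -> 2 point(s)
  x = 12: RHS = 8, y in [10, 13]  -> 2 point(s)
  x = 13: RHS = 0, y in [0]  -> 1 point(s)
  x = 14: RHS = 1, y in [1, 22]  -> 2 point(s)
  x = 16: RHS = 8, y in [10, 13]  -> 2 point(s)
  x = 17: RHS = 3, y in [7, 16]  -> 2 point(s)
  x = 18: RHS = 8, y in [10, 13]  -> 2 point(s)
  x = 19: RHS = 6, y in [11, 12]  -> 2 point(s)
  x = 20: RHS = 3, y in [7, 16]  -> 2 point(s)
  x = 22: RHS = 18, y in [8, 15]  -> 2 point(s)
Affine points: 29. Add the point at infinity: total = 30.

#E(F_23) = 30


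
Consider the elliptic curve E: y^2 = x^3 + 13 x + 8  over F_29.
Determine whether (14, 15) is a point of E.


Check whether y^2 = x^3 + 13 x + 8 (mod 29) for (x, y) = (14, 15).
LHS: y^2 = 15^2 mod 29 = 22
RHS: x^3 + 13 x + 8 = 14^3 + 13*14 + 8 mod 29 = 5
LHS != RHS

No, not on the curve


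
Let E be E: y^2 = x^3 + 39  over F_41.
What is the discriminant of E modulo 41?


4 a^3 + 27 b^2 = 4*0^3 + 27*39^2 = 0 + 41067 = 41067
Delta = -16 * (41067) = -657072
Delta mod 41 = 35

Delta = 35 (mod 41)


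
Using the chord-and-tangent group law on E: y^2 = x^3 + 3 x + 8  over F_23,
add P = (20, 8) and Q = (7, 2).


P != Q, so use the chord formula.
s = (y2 - y1) / (x2 - x1) = (17) / (10) mod 23 = 4
x3 = s^2 - x1 - x2 mod 23 = 4^2 - 20 - 7 = 12
y3 = s (x1 - x3) - y1 mod 23 = 4 * (20 - 12) - 8 = 1

P + Q = (12, 1)


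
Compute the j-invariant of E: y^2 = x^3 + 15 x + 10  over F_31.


Delta = -16(4 a^3 + 27 b^2) mod 31 = 22
-1728 * (4 a)^3 = -1728 * (4*15)^3 mod 31 = 29
j = 29 * 22^(-1) mod 31 = 14

j = 14 (mod 31)


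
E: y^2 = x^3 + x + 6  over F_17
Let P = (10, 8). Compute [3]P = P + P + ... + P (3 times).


k = 3 = 11_2 (binary, LSB first: 11)
Double-and-add from P = (10, 8):
  bit 0 = 1: acc = O + (10, 8) = (10, 8)
  bit 1 = 1: acc = (10, 8) + (5, 0) = (10, 9)

3P = (10, 9)


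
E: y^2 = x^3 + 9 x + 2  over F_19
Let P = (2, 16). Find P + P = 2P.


Doubling: s = (3 x1^2 + a) / (2 y1)
s = (3*2^2 + 9) / (2*16) mod 19 = 6
x3 = s^2 - 2 x1 mod 19 = 6^2 - 2*2 = 13
y3 = s (x1 - x3) - y1 mod 19 = 6 * (2 - 13) - 16 = 13

2P = (13, 13)


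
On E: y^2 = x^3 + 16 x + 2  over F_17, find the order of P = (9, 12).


Compute successive multiples of P until we hit O:
  1P = (9, 12)
  2P = (8, 8)
  3P = (16, 11)
  4P = (0, 11)
  5P = (12, 16)
  6P = (11, 8)
  7P = (1, 6)
  8P = (15, 9)
  ... (continuing to 25P)
  25P = O

ord(P) = 25


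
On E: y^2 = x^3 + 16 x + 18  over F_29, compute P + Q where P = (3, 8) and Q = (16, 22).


P != Q, so use the chord formula.
s = (y2 - y1) / (x2 - x1) = (14) / (13) mod 29 = 10
x3 = s^2 - x1 - x2 mod 29 = 10^2 - 3 - 16 = 23
y3 = s (x1 - x3) - y1 mod 29 = 10 * (3 - 23) - 8 = 24

P + Q = (23, 24)


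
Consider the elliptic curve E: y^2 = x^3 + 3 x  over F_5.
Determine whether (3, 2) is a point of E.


Check whether y^2 = x^3 + 3 x + 0 (mod 5) for (x, y) = (3, 2).
LHS: y^2 = 2^2 mod 5 = 4
RHS: x^3 + 3 x + 0 = 3^3 + 3*3 + 0 mod 5 = 1
LHS != RHS

No, not on the curve


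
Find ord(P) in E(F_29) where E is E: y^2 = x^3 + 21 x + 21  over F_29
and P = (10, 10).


Compute successive multiples of P until we hit O:
  1P = (10, 10)
  2P = (18, 24)
  3P = (24, 9)
  4P = (28, 12)
  5P = (15, 12)
  6P = (3, 16)
  7P = (12, 0)
  8P = (3, 13)
  ... (continuing to 14P)
  14P = O

ord(P) = 14


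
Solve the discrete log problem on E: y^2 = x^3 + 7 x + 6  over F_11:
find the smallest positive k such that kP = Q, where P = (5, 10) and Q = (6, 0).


Enumerate multiples of P until we hit Q = (6, 0):
  1P = (5, 10)
  2P = (10, 8)
  3P = (1, 6)
  4P = (6, 0)
Match found at i = 4.

k = 4


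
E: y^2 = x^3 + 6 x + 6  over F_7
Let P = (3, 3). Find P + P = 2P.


Doubling: s = (3 x1^2 + a) / (2 y1)
s = (3*3^2 + 6) / (2*3) mod 7 = 2
x3 = s^2 - 2 x1 mod 7 = 2^2 - 2*3 = 5
y3 = s (x1 - x3) - y1 mod 7 = 2 * (3 - 5) - 3 = 0

2P = (5, 0)


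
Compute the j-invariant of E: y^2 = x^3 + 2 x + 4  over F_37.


Delta = -16(4 a^3 + 27 b^2) mod 37 = 13
-1728 * (4 a)^3 = -1728 * (4*2)^3 mod 37 = 8
j = 8 * 13^(-1) mod 37 = 12

j = 12 (mod 37)


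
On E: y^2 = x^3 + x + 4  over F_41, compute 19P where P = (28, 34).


k = 19 = 10011_2 (binary, LSB first: 11001)
Double-and-add from P = (28, 34):
  bit 0 = 1: acc = O + (28, 34) = (28, 34)
  bit 1 = 1: acc = (28, 34) + (34, 8) = (16, 37)
  bit 2 = 0: acc unchanged = (16, 37)
  bit 3 = 0: acc unchanged = (16, 37)
  bit 4 = 1: acc = (16, 37) + (13, 0) = (32, 39)

19P = (32, 39)


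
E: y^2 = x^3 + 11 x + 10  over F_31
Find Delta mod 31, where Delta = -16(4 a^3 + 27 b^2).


4 a^3 + 27 b^2 = 4*11^3 + 27*10^2 = 5324 + 2700 = 8024
Delta = -16 * (8024) = -128384
Delta mod 31 = 18

Delta = 18 (mod 31)


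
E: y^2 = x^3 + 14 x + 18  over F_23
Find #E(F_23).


For each x in F_23, count y with y^2 = x^3 + 14 x + 18 mod 23:
  x = 0: RHS = 18, y in [8, 15]  -> 2 point(s)
  x = 2: RHS = 8, y in [10, 13]  -> 2 point(s)
  x = 3: RHS = 18, y in [8, 15]  -> 2 point(s)
  x = 4: RHS = 0, y in [0]  -> 1 point(s)
  x = 5: RHS = 6, y in [11, 12]  -> 2 point(s)
  x = 10: RHS = 8, y in [10, 13]  -> 2 point(s)
  x = 11: RHS = 8, y in [10, 13]  -> 2 point(s)
  x = 19: RHS = 13, y in [6, 17]  -> 2 point(s)
  x = 20: RHS = 18, y in [8, 15]  -> 2 point(s)
  x = 22: RHS = 3, y in [7, 16]  -> 2 point(s)
Affine points: 19. Add the point at infinity: total = 20.

#E(F_23) = 20


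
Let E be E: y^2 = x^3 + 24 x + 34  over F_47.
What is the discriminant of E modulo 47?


4 a^3 + 27 b^2 = 4*24^3 + 27*34^2 = 55296 + 31212 = 86508
Delta = -16 * (86508) = -1384128
Delta mod 47 = 22

Delta = 22 (mod 47)


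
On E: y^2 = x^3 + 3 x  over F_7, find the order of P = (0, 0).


Compute successive multiples of P until we hit O:
  1P = (0, 0)
  2P = O

ord(P) = 2


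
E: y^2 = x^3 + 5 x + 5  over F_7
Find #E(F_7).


For each x in F_7, count y with y^2 = x^3 + 5 x + 5 mod 7:
  x = 1: RHS = 4, y in [2, 5]  -> 2 point(s)
  x = 2: RHS = 2, y in [3, 4]  -> 2 point(s)
  x = 5: RHS = 1, y in [1, 6]  -> 2 point(s)
Affine points: 6. Add the point at infinity: total = 7.

#E(F_7) = 7
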